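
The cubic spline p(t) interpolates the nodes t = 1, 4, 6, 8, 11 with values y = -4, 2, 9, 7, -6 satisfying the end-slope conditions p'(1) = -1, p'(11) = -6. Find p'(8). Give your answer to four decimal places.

Put M_i = p'' at the i-th knot. Here h = (3, 2, 2, 3) and Δ = (2, 7/2, -1, -13/3), so the interior equations h_(i-1)·M_(i-1) + 2(h_(i-1)+h_i)·M_i + h_i·M_(i+1) = 6(Δ_i − Δ_(i-1)) read
  3·M_0 + 10·M_1 + 2·M_2 = 6(Δ_1 - Δ_0) = 9
  2·M_1 + 8·M_2 + 2·M_3 = 6(Δ_2 - Δ_1) = -27
  2·M_2 + 10·M_3 + 3·M_4 = 6(Δ_3 - Δ_2) = -20
Clamped end conditions give two more equations: 2h_0·M_0 + h_0·M_1 = 6(Δ_0 - p'(1)) = 18 and h_3·M_3 + 2h_3·M_4 = 6(p'(11) - Δ_3) = -10.
Solving the tridiagonal system: M_0 = 887/340, M_1 = 133/170, M_2 = -133/40, M_3 = -167/170, M_4 = -1199/1020.
On [8, 11], p'(t) = b_3 + 2c_3·(t - 8) + 3d_3·(t - 8)² with b_3 = Δ_3 - h_3(2M_3 + M_4)/6 = -1879/680, c_3 = M_3/2 = -167/340, d_3 = (M_4 - M_3)/(6h_3) = -197/18360. So p'(8) = -1879/680.

-2.7632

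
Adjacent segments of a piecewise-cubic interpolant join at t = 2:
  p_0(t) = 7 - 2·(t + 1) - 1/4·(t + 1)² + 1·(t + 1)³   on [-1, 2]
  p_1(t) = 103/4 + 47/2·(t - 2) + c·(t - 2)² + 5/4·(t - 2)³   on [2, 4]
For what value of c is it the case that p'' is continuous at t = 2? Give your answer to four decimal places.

p_0''(t) = -1/2 + 6·(t + 1), so p_0''(2) = 35/2. On the right, p_1''(2) = 2c, so c = 35/4.

8.7500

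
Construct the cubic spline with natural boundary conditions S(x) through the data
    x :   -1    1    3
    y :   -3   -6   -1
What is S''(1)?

3

Write m_i for S''(x_i). With h_i = 2, 2 and divided differences Δ_i = -3/2, 5/2, the continuity of S' gives the tridiagonal system
  2·m_0 + 8·m_1 + 2·m_2 = 6(Δ_1 - Δ_0) = 24
Natural end conditions: m_0 = m_2 = 0.
Forward elimination and back-substitution give m_0 = 0, m_1 = 3, m_2 = 0.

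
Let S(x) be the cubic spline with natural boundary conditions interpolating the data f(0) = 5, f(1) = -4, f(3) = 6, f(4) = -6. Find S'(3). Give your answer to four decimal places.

-3.8750

Write m_i for S''(x_i). With h_i = 1, 2, 1 and divided differences Δ_i = -9, 5, -12, the continuity of S' gives the tridiagonal system
  1·m_0 + 6·m_1 + 2·m_2 = 6(Δ_1 - Δ_0) = 84
  2·m_1 + 6·m_2 + 1·m_3 = 6(Δ_2 - Δ_1) = -102
Natural end conditions: m_0 = m_3 = 0.
Solving: m_0 = 0, m_1 = 177/8, m_2 = -195/8, m_3 = 0.
On [3, 4], S'(x) = b_2 + 2c_2·(x - 3) + 3d_2·(x - 3)² with b_2 = Δ_2 - h_2(2m_2 + m_3)/6 = -31/8, c_2 = m_2/2 = -195/16, d_2 = (m_3 - m_2)/(6h_2) = 65/16. So S'(3) = -31/8.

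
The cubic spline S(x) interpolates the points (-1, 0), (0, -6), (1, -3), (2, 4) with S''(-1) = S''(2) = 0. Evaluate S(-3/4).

Let m_i = S''(x_i). Step sizes h_i = 1, 1, 1; slopes of the chords Δ_i = (y_(i+1) - y_i)/h_i = -6, 3, 7.
  1·m_0 + 4·m_1 + 1·m_2 = 6(Δ_1 - Δ_0) = 54
  1·m_1 + 4·m_2 + 1·m_3 = 6(Δ_2 - Δ_1) = 24
Natural end conditions: m_0 = m_3 = 0.
Hence m_0 = 0, m_1 = 64/5, m_2 = 14/5, m_3 = 0.
On [-1, 0], S(x) = 0 - 122/15·(x + 1) + 0·(x + 1)² + 32/15·(x + 1)³.
With (x + 1) = 1/4: S(-3/4) = -2.

-2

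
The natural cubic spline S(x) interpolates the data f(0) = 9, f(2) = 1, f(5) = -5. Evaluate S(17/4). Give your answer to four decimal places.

-3.9219

Put M_i = S'' at the i-th knot. Here h = (2, 3) and Δ = (-4, -2), so the interior equations h_(i-1)·M_(i-1) + 2(h_(i-1)+h_i)·M_i + h_i·M_(i+1) = 6(Δ_i − Δ_(i-1)) read
  2·M_0 + 10·M_1 + 3·M_2 = 6(Δ_1 - Δ_0) = 12
Natural end conditions: M_0 = M_2 = 0.
Solving: M_0 = 0, M_1 = 6/5, M_2 = 0.
On [2, 5], S(x) = 1 - 16/5·(x - 2) + 3/5·(x - 2)² - 1/15·(x - 2)³.
With (x - 2) = 9/4: S(17/4) = -251/64.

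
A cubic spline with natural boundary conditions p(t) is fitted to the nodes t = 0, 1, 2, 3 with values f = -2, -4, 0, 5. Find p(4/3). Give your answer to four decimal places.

With σ_i denoting the second derivative at x_i, h_i = 1, 1, 1, and Δ_i = (y_(i+1) − y_i)/h_i = -2, 4, 5:
  1·σ_0 + 4·σ_1 + 1·σ_2 = 6(Δ_1 - Δ_0) = 36
  1·σ_1 + 4·σ_2 + 1·σ_3 = 6(Δ_2 - Δ_1) = 6
Natural end conditions: σ_0 = σ_3 = 0.
Solving the tridiagonal system: σ_0 = 0, σ_1 = 46/5, σ_2 = -4/5, σ_3 = 0.
On [1, 2], p(t) = -4 + 16/15·(t - 1) + 23/5·(t - 1)² - 5/3·(t - 1)³.
With (t - 1) = 1/3: p(4/3) = -1294/405.

-3.1951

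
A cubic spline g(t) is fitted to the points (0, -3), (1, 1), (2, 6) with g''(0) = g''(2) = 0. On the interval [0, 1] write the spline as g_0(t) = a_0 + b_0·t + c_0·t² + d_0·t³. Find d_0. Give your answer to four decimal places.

0.2500

Let σ_i = g''(x_i). Step sizes h_i = 1, 1; slopes of the chords Δ_i = (y_(i+1) - y_i)/h_i = 4, 5.
  1·σ_0 + 4·σ_1 + 1·σ_2 = 6(Δ_1 - Δ_0) = 6
Natural end conditions: σ_0 = σ_2 = 0.
Solving the tridiagonal system: σ_0 = 0, σ_1 = 3/2, σ_2 = 0.
On [0, 1], with g_0(t) = a_0 + b_0·t + c_0·t² + d_0·t³: c_0 = σ_0/2 = 0, d_0 = (σ_1 - σ_0)/(6h_0) = 1/4, b_0 = Δ_0 - h_0(2σ_0 + σ_1)/6 = 15/4.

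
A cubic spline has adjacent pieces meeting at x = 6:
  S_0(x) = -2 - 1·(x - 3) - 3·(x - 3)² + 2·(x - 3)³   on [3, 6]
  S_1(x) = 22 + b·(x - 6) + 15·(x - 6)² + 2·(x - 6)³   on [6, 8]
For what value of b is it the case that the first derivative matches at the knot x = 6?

S_0'(x) = -1 - 6·(x - 3) + 6·(x - 3)², so S_0'(6) = 35. On the right, S_1'(6) = b, so b = 35.

35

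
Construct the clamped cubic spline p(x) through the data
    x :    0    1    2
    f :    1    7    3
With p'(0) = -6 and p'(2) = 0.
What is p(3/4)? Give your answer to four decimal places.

5.3594

Let m_i = p''(x_i). Step sizes h_i = 1, 1; slopes of the chords Δ_i = (y_(i+1) - y_i)/h_i = 6, -4.
  1·m_0 + 4·m_1 + 1·m_2 = 6(Δ_1 - Δ_0) = -60
Clamped end conditions give two more equations: 2h_0·m_0 + h_0·m_1 = 6(Δ_0 - p'(0)) = 72 and h_1·m_1 + 2h_1·m_2 = 6(p'(2) - Δ_1) = 24.
Solving: m_0 = 54, m_1 = -36, m_2 = 30.
On [0, 1], p(x) = 1 - 6·x + 27·x² - 15·x³.
With x = 3/4: p(3/4) = 343/64.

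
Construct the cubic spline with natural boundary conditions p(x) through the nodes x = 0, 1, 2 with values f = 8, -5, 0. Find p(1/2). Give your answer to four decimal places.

-0.1875

Let m_i = p''(x_i). Step sizes h_i = 1, 1; slopes of the chords Δ_i = (y_(i+1) - y_i)/h_i = -13, 5.
  1·m_0 + 4·m_1 + 1·m_2 = 6(Δ_1 - Δ_0) = 108
Natural end conditions: m_0 = m_2 = 0.
Solving: m_0 = 0, m_1 = 27, m_2 = 0.
On [0, 1], p(x) = 8 - 35/2·x + 0·x² + 9/2·x³.
With x = 1/2: p(1/2) = -3/16.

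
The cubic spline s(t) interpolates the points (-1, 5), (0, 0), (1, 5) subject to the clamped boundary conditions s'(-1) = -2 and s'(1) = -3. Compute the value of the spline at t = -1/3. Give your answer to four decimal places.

0.9630

Let M_i = s''(x_i). Step sizes h_i = 1, 1; slopes of the chords Δ_i = (y_(i+1) - y_i)/h_i = -5, 5.
  1·M_0 + 4·M_1 + 1·M_2 = 6(Δ_1 - Δ_0) = 60
Clamped end conditions give two more equations: 2h_0·M_0 + h_0·M_1 = 6(Δ_0 - s'(-1)) = -18 and h_1·M_1 + 2h_1·M_2 = 6(s'(1) - Δ_1) = -48.
Solving the tridiagonal system: M_0 = -49/2, M_1 = 31, M_2 = -79/2.
On [-1, 0], s(t) = 5 - 2·(t + 1) - 49/4·(t + 1)² + 37/4·(t + 1)³.
With (t + 1) = 2/3: s(-1/3) = 26/27.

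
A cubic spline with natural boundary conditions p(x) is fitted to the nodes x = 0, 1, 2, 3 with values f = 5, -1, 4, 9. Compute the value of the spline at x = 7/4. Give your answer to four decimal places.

2.3031

Put M_i = p'' at the i-th knot. Here h = (1, 1, 1) and Δ = (-6, 5, 5), so the interior equations h_(i-1)·M_(i-1) + 2(h_(i-1)+h_i)·M_i + h_i·M_(i+1) = 6(Δ_i − Δ_(i-1)) read
  1·M_0 + 4·M_1 + 1·M_2 = 6(Δ_1 - Δ_0) = 66
  1·M_1 + 4·M_2 + 1·M_3 = 6(Δ_2 - Δ_1) = 0
Natural end conditions: M_0 = M_3 = 0.
Solving: M_0 = 0, M_1 = 88/5, M_2 = -22/5, M_3 = 0.
On [1, 2], p(x) = -1 - 2/15·(x - 1) + 44/5·(x - 1)² - 11/3·(x - 1)³.
With (x - 1) = 3/4: p(7/4) = 737/320.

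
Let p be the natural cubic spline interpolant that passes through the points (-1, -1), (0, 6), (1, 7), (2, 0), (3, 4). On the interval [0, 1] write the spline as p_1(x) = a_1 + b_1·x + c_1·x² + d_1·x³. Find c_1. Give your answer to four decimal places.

Let M_i = p''(x_i). Step sizes h_i = 1, 1, 1, 1; slopes of the chords Δ_i = (y_(i+1) - y_i)/h_i = 7, 1, -7, 4.
  1·M_0 + 4·M_1 + 1·M_2 = 6(Δ_1 - Δ_0) = -36
  1·M_1 + 4·M_2 + 1·M_3 = 6(Δ_2 - Δ_1) = -48
  1·M_2 + 4·M_3 + 1·M_4 = 6(Δ_3 - Δ_2) = 66
Natural end conditions: M_0 = M_4 = 0.
Solving: M_0 = 0, M_1 = -141/28, M_2 = -111/7, M_3 = 573/28, M_4 = 0.
On [0, 1], with p_1(x) = a_1 + b_1·x + c_1·x² + d_1·x³: c_1 = M_1/2 = -141/56, d_1 = (M_2 - M_1)/(6h_1) = -101/56, b_1 = Δ_1 - h_1(2M_1 + M_2)/6 = 149/28.

-2.5179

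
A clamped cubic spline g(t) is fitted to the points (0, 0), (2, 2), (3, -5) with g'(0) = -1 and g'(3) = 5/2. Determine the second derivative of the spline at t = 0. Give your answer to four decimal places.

12.1667

Write σ_i for g''(x_i). With h_i = 2, 1 and divided differences Δ_i = 1, -7, the continuity of g' gives the tridiagonal system
  2·σ_0 + 6·σ_1 + 1·σ_2 = 6(Δ_1 - Δ_0) = -48
Clamped end conditions give two more equations: 2h_0·σ_0 + h_0·σ_1 = 6(Δ_0 - g'(0)) = 12 and h_1·σ_1 + 2h_1·σ_2 = 6(g'(3) - Δ_1) = 57.
Forward elimination and back-substitution give σ_0 = 73/6, σ_1 = -55/3, σ_2 = 113/3.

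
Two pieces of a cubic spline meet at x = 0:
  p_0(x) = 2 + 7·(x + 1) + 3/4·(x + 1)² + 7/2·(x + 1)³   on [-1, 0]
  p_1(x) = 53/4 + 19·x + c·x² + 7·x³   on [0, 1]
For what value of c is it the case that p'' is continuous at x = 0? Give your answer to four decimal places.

p_0''(x) = 3/2 + 21·(x + 1), so p_0''(0) = 45/2. On the right, p_1''(0) = 2c, so c = 45/4.

11.2500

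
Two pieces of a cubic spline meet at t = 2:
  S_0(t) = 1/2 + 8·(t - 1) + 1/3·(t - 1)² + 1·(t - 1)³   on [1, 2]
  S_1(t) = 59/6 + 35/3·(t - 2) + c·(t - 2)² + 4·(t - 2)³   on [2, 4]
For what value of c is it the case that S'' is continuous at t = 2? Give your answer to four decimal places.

S_0''(t) = 2/3 + 6·(t - 1), so S_0''(2) = 20/3. On the right, S_1''(2) = 2c, so c = 10/3.

3.3333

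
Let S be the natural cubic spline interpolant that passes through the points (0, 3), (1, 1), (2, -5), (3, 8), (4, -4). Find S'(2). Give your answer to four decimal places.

Write M_i for S''(x_i). With h_i = 1, 1, 1, 1 and divided differences Δ_i = -2, -6, 13, -12, the continuity of S' gives the tridiagonal system
  1·M_0 + 4·M_1 + 1·M_2 = 6(Δ_1 - Δ_0) = -24
  1·M_1 + 4·M_2 + 1·M_3 = 6(Δ_2 - Δ_1) = 114
  1·M_2 + 4·M_3 + 1·M_4 = 6(Δ_3 - Δ_2) = -150
Natural end conditions: M_0 = M_4 = 0.
Solving: M_0 = 0, M_1 = -69/4, M_2 = 45, M_3 = -195/4, M_4 = 0.
On [2, 3], S'(t) = b_2 + 2c_2·(t - 2) + 3d_2·(t - 2)² with b_2 = Δ_2 - h_2(2M_2 + M_3)/6 = 49/8, c_2 = M_2/2 = 45/2, d_2 = (M_3 - M_2)/(6h_2) = -125/8. So S'(2) = 49/8.

6.1250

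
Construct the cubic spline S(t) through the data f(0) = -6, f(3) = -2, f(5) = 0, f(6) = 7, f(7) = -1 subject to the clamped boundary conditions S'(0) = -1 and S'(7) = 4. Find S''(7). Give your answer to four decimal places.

56.0192

Put m_i = S'' at the i-th knot. Here h = (3, 2, 1, 1) and Δ = (4/3, 1, 7, -8), so the interior equations h_(i-1)·m_(i-1) + 2(h_(i-1)+h_i)·m_i + h_i·m_(i+1) = 6(Δ_i − Δ_(i-1)) read
  3·m_0 + 10·m_1 + 2·m_2 = 6(Δ_1 - Δ_0) = -2
  2·m_1 + 6·m_2 + 1·m_3 = 6(Δ_2 - Δ_1) = 36
  1·m_2 + 4·m_3 + 1·m_4 = 6(Δ_3 - Δ_2) = -90
Clamped end conditions give two more equations: 2h_0·m_0 + h_0·m_1 = 6(Δ_0 - S'(0)) = 14 and h_3·m_3 + 2h_3·m_4 = 6(S'(7) - Δ_3) = 72.
Solving the tridiagonal system: m_0 = 353/78, m_1 = -57/13, m_2 = 735/52, m_3 = -1041/26, m_4 = 2913/52.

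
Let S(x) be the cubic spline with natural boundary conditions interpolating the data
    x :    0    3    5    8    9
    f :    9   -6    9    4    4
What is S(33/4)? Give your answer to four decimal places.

Write m_i for S''(x_i). With h_i = 3, 2, 3, 1 and divided differences Δ_i = -5, 15/2, -5/3, 0, the continuity of S' gives the tridiagonal system
  3·m_0 + 10·m_1 + 2·m_2 = 6(Δ_1 - Δ_0) = 75
  2·m_1 + 10·m_2 + 3·m_3 = 6(Δ_2 - Δ_1) = -55
  3·m_2 + 8·m_3 + 1·m_4 = 6(Δ_3 - Δ_2) = 10
Natural end conditions: m_0 = m_4 = 0.
Forward elimination and back-substitution give m_0 = 0, m_1 = 6265/678, m_2 = -2950/339, m_3 = 510/113, m_4 = 0.
On [8, 9], S(x) = 4 - 170/113·(x - 8) + 255/113·(x - 8)² - 85/113·(x - 8)³.
With (x - 8) = 1/4: S(33/4) = 27143/7232.

3.7532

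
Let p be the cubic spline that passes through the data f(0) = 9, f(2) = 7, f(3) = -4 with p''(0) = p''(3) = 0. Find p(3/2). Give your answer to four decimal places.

9.6875

Put M_i = p'' at the i-th knot. Here h = (2, 1) and Δ = (-1, -11), so the interior equations h_(i-1)·M_(i-1) + 2(h_(i-1)+h_i)·M_i + h_i·M_(i+1) = 6(Δ_i − Δ_(i-1)) read
  2·M_0 + 6·M_1 + 1·M_2 = 6(Δ_1 - Δ_0) = -60
Natural end conditions: M_0 = M_2 = 0.
Forward elimination and back-substitution give M_0 = 0, M_1 = -10, M_2 = 0.
On [0, 2], p(t) = 9 + 7/3·t + 0·t² - 5/6·t³.
With t = 3/2: p(3/2) = 155/16.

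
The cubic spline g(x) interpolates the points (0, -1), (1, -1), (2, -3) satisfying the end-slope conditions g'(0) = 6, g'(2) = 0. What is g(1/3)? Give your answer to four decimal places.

Put M_i = g'' at the i-th knot. Here h = (1, 1) and Δ = (0, -2), so the interior equations h_(i-1)·M_(i-1) + 2(h_(i-1)+h_i)·M_i + h_i·M_(i+1) = 6(Δ_i − Δ_(i-1)) read
  1·M_0 + 4·M_1 + 1·M_2 = 6(Δ_1 - Δ_0) = -12
Clamped end conditions give two more equations: 2h_0·M_0 + h_0·M_1 = 6(Δ_0 - g'(0)) = -36 and h_1·M_1 + 2h_1·M_2 = 6(g'(2) - Δ_1) = 12.
Forward elimination and back-substitution give M_0 = -18, M_1 = 0, M_2 = 6.
On [0, 1], g(x) = -1 + 6·x - 9·x² + 3·x³.
With x = 1/3: g(1/3) = 1/9.

0.1111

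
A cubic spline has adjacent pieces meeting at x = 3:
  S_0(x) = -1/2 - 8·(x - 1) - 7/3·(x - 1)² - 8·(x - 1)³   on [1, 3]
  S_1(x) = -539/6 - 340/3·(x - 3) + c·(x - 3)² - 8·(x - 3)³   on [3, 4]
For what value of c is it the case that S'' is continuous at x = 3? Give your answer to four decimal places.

S_0''(x) = -14/3 - 48·(x - 1), so S_0''(3) = -302/3. On the right, S_1''(3) = 2c, so c = -151/3.

-50.3333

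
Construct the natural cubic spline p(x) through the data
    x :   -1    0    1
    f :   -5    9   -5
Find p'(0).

Write m_i for p''(x_i). With h_i = 1, 1 and divided differences Δ_i = 14, -14, the continuity of p' gives the tridiagonal system
  1·m_0 + 4·m_1 + 1·m_2 = 6(Δ_1 - Δ_0) = -168
Natural end conditions: m_0 = m_2 = 0.
Solving: m_0 = 0, m_1 = -42, m_2 = 0.
On [0, 1], p'(x) = b_1 + 2c_1·x + 3d_1·x² with b_1 = Δ_1 - h_1(2m_1 + m_2)/6 = 0, c_1 = m_1/2 = -21, d_1 = (m_2 - m_1)/(6h_1) = 7. So p'(0) = 0.

0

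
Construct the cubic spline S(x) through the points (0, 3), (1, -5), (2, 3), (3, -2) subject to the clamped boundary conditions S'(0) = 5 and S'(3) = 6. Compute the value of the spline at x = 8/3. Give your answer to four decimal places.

-1.5086

With m_i denoting the second derivative at x_i, h_i = 1, 1, 1, and Δ_i = (y_(i+1) − y_i)/h_i = -8, 8, -5:
  1·m_0 + 4·m_1 + 1·m_2 = 6(Δ_1 - Δ_0) = 96
  1·m_1 + 4·m_2 + 1·m_3 = 6(Δ_2 - Δ_1) = -78
Clamped end conditions give two more equations: 2h_0·m_0 + h_0·m_1 = 6(Δ_0 - S'(0)) = -78 and h_2·m_2 + 2h_2·m_3 = 6(S'(3) - Δ_2) = 66.
Forward elimination and back-substitution give m_0 = -974/15, m_1 = 778/15, m_2 = -698/15, m_3 = 844/15.
On [2, 3], S(x) = 3 + 17/15·(x - 2) - 349/15·(x - 2)² + 257/15·(x - 2)³.
With (x - 2) = 2/3: S(8/3) = -611/405.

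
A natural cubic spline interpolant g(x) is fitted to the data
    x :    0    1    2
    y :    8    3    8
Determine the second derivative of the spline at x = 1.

Write M_i for g''(x_i). With h_i = 1, 1 and divided differences Δ_i = -5, 5, the continuity of g' gives the tridiagonal system
  1·M_0 + 4·M_1 + 1·M_2 = 6(Δ_1 - Δ_0) = 60
Natural end conditions: M_0 = M_2 = 0.
Solving: M_0 = 0, M_1 = 15, M_2 = 0.

15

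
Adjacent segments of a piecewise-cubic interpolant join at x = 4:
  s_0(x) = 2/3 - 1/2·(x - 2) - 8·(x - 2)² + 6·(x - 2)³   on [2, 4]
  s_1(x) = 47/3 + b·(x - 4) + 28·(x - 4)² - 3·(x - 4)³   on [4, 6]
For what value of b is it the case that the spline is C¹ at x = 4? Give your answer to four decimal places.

39.5000

s_0'(x) = -1/2 - 16·(x - 2) + 18·(x - 2)², so s_0'(4) = 79/2. On the right, s_1'(4) = b, so b = 79/2.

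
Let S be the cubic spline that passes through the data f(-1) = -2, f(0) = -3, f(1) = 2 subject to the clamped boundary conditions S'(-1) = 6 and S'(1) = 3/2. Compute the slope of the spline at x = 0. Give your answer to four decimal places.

With M_i denoting the second derivative at x_i, h_i = 1, 1, and Δ_i = (y_(i+1) − y_i)/h_i = -1, 5:
  1·M_0 + 4·M_1 + 1·M_2 = 6(Δ_1 - Δ_0) = 36
Clamped end conditions give two more equations: 2h_0·M_0 + h_0·M_1 = 6(Δ_0 - S'(-1)) = -42 and h_1·M_1 + 2h_1·M_2 = 6(S'(1) - Δ_1) = -21.
Solving the tridiagonal system: M_0 = -129/4, M_1 = 45/2, M_2 = -87/4.
On [0, 1], S'(x) = b_1 + 2c_1·x + 3d_1·x² with b_1 = Δ_1 - h_1(2M_1 + M_2)/6 = 9/8, c_1 = M_1/2 = 45/4, d_1 = (M_2 - M_1)/(6h_1) = -59/8. So S'(0) = 9/8.

1.1250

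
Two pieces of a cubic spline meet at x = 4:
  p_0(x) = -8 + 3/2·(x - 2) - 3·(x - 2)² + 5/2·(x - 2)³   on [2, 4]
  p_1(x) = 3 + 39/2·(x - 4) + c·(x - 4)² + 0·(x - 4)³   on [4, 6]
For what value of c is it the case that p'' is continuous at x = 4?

12

p_0''(x) = -6 + 15·(x - 2), so p_0''(4) = 24. On the right, p_1''(4) = 2c, so c = 12.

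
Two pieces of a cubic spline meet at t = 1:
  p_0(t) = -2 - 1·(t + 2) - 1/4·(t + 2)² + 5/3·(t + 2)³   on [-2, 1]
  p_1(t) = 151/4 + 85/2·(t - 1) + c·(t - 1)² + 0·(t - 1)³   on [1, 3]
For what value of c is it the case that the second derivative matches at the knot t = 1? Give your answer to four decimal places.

p_0''(t) = -1/2 + 10·(t + 2), so p_0''(1) = 59/2. On the right, p_1''(1) = 2c, so c = 59/4.

14.7500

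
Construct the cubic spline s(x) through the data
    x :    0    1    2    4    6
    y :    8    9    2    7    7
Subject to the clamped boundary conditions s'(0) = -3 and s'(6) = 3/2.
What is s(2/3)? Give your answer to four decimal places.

8.8730

Write M_i for s''(x_i). With h_i = 1, 1, 2, 2 and divided differences Δ_i = 1, -7, 5/2, 0, the continuity of s' gives the tridiagonal system
  1·M_0 + 4·M_1 + 1·M_2 = 6(Δ_1 - Δ_0) = -48
  1·M_1 + 6·M_2 + 2·M_3 = 6(Δ_2 - Δ_1) = 57
  2·M_2 + 8·M_3 + 2·M_4 = 6(Δ_3 - Δ_2) = -15
Clamped end conditions give two more equations: 2h_0·M_0 + h_0·M_1 = 6(Δ_0 - s'(0)) = 24 and h_3·M_3 + 2h_3·M_4 = 6(s'(6) - Δ_3) = 9.
Hence M_0 = 319/14, M_1 = -151/7, M_2 = 31/2, M_3 = -101/14, M_4 = 41/7.
On [0, 1], s(x) = 8 - 3·x + 319/28·x² - 207/28·x³.
With x = 2/3: s(2/3) = 559/63.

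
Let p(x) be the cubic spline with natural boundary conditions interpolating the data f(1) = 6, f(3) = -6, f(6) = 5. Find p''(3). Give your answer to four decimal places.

Write σ_i for p''(x_i). With h_i = 2, 3 and divided differences Δ_i = -6, 11/3, the continuity of p' gives the tridiagonal system
  2·σ_0 + 10·σ_1 + 3·σ_2 = 6(Δ_1 - Δ_0) = 58
Natural end conditions: σ_0 = σ_2 = 0.
Solving the tridiagonal system: σ_0 = 0, σ_1 = 29/5, σ_2 = 0.

5.8000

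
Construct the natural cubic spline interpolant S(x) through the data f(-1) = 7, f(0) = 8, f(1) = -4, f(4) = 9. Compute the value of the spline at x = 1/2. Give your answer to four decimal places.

2.5081

Let m_i = S''(x_i). Step sizes h_i = 1, 1, 3; slopes of the chords Δ_i = (y_(i+1) - y_i)/h_i = 1, -12, 13/3.
  1·m_0 + 4·m_1 + 1·m_2 = 6(Δ_1 - Δ_0) = -78
  1·m_1 + 8·m_2 + 3·m_3 = 6(Δ_2 - Δ_1) = 98
Natural end conditions: m_0 = m_3 = 0.
Solving the tridiagonal system: m_0 = 0, m_1 = -722/31, m_2 = 470/31, m_3 = 0.
On [0, 1], S(x) = 8 - 629/93·x - 361/31·x² + 596/93·x³.
With x = 1/2: S(1/2) = 311/124.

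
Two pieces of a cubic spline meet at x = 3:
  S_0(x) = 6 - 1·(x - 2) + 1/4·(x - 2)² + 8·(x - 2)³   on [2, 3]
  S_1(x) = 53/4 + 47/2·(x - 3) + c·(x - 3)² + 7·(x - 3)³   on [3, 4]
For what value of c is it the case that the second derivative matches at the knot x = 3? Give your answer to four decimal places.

S_0''(x) = 1/2 + 48·(x - 2), so S_0''(3) = 97/2. On the right, S_1''(3) = 2c, so c = 97/4.

24.2500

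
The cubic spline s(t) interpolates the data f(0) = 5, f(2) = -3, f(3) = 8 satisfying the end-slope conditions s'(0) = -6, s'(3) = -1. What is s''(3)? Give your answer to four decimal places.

-49.3333

Put M_i = s'' at the i-th knot. Here h = (2, 1) and Δ = (-4, 11), so the interior equations h_(i-1)·M_(i-1) + 2(h_(i-1)+h_i)·M_i + h_i·M_(i+1) = 6(Δ_i − Δ_(i-1)) read
  2·M_0 + 6·M_1 + 1·M_2 = 6(Δ_1 - Δ_0) = 90
Clamped end conditions give two more equations: 2h_0·M_0 + h_0·M_1 = 6(Δ_0 - s'(0)) = 12 and h_1·M_1 + 2h_1·M_2 = 6(s'(3) - Δ_1) = -72.
Solving: M_0 = -31/3, M_1 = 80/3, M_2 = -148/3.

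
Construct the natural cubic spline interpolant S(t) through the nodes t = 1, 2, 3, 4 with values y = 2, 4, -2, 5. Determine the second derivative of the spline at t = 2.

-18

Let σ_i = S''(x_i). Step sizes h_i = 1, 1, 1; slopes of the chords Δ_i = (y_(i+1) - y_i)/h_i = 2, -6, 7.
  1·σ_0 + 4·σ_1 + 1·σ_2 = 6(Δ_1 - Δ_0) = -48
  1·σ_1 + 4·σ_2 + 1·σ_3 = 6(Δ_2 - Δ_1) = 78
Natural end conditions: σ_0 = σ_3 = 0.
Forward elimination and back-substitution give σ_0 = 0, σ_1 = -18, σ_2 = 24, σ_3 = 0.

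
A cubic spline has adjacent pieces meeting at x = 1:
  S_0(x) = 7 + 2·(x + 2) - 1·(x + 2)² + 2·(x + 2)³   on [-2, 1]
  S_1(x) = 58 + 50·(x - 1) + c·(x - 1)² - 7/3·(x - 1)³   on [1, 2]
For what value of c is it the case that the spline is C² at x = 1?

S_0''(x) = -2 + 12·(x + 2), so S_0''(1) = 34. On the right, S_1''(1) = 2c, so c = 17.

17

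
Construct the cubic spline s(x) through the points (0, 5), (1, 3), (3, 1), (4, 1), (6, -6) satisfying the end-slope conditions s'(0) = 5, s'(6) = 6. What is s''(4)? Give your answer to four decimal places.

Put σ_i = s'' at the i-th knot. Here h = (1, 2, 1, 2) and Δ = (-2, -1, 0, -7/2), so the interior equations h_(i-1)·σ_(i-1) + 2(h_(i-1)+h_i)·σ_i + h_i·σ_(i+1) = 6(Δ_i − Δ_(i-1)) read
  1·σ_0 + 6·σ_1 + 2·σ_2 = 6(Δ_1 - Δ_0) = 6
  2·σ_1 + 6·σ_2 + 1·σ_3 = 6(Δ_2 - Δ_1) = 6
  1·σ_2 + 6·σ_3 + 2·σ_4 = 6(Δ_3 - Δ_2) = -21
Clamped end conditions give two more equations: 2h_0·σ_0 + h_0·σ_1 = 6(Δ_0 - s'(0)) = -42 and h_3·σ_3 + 2h_3·σ_4 = 6(s'(6) - Δ_3) = 57.
Hence σ_0 = -2161/93, σ_1 = 416/93, σ_2 = 223/186, σ_3 = -943/93, σ_4 = 7187/372.

-10.1398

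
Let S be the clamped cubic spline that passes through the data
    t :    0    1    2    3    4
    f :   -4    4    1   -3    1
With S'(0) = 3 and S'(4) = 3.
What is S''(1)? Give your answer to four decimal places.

-23.3571

Let M_i = S''(x_i). Step sizes h_i = 1, 1, 1, 1; slopes of the chords Δ_i = (y_(i+1) - y_i)/h_i = 8, -3, -4, 4.
  1·M_0 + 4·M_1 + 1·M_2 = 6(Δ_1 - Δ_0) = -66
  1·M_1 + 4·M_2 + 1·M_3 = 6(Δ_2 - Δ_1) = -6
  1·M_2 + 4·M_3 + 1·M_4 = 6(Δ_3 - Δ_2) = 48
Clamped end conditions give two more equations: 2h_0·M_0 + h_0·M_1 = 6(Δ_0 - S'(0)) = 30 and h_3·M_3 + 2h_3·M_4 = 6(S'(4) - Δ_3) = -6.
Forward elimination and back-substitution give M_0 = 747/28, M_1 = -327/14, M_2 = 3/4, M_3 = 201/14, M_4 = -285/28.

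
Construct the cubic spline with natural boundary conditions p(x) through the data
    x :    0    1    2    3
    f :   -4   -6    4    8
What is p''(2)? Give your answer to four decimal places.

With M_i denoting the second derivative at x_i, h_i = 1, 1, 1, and Δ_i = (y_(i+1) − y_i)/h_i = -2, 10, 4:
  1·M_0 + 4·M_1 + 1·M_2 = 6(Δ_1 - Δ_0) = 72
  1·M_1 + 4·M_2 + 1·M_3 = 6(Δ_2 - Δ_1) = -36
Natural end conditions: M_0 = M_3 = 0.
Forward elimination and back-substitution give M_0 = 0, M_1 = 108/5, M_2 = -72/5, M_3 = 0.

-14.4000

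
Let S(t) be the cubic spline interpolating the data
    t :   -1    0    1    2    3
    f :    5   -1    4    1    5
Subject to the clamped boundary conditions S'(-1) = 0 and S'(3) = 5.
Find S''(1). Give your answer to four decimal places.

-24.2500

Let σ_i = S''(x_i). Step sizes h_i = 1, 1, 1, 1; slopes of the chords Δ_i = (y_(i+1) - y_i)/h_i = -6, 5, -3, 4.
  1·σ_0 + 4·σ_1 + 1·σ_2 = 6(Δ_1 - Δ_0) = 66
  1·σ_1 + 4·σ_2 + 1·σ_3 = 6(Δ_2 - Δ_1) = -48
  1·σ_2 + 4·σ_3 + 1·σ_4 = 6(Δ_3 - Δ_2) = 42
Clamped end conditions give two more equations: 2h_0·σ_0 + h_0·σ_1 = 6(Δ_0 - S'(-1)) = -36 and h_3·σ_3 + 2h_3·σ_4 = 6(S'(3) - Δ_3) = 6.
Forward elimination and back-substitution give σ_0 = -937/28, σ_1 = 433/14, σ_2 = -97/4, σ_3 = 253/14, σ_4 = -169/28.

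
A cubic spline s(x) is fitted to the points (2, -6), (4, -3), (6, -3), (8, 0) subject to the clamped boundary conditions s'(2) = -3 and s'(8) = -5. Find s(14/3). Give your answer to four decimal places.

Write m_i for s''(x_i). With h_i = 2, 2, 2 and divided differences Δ_i = 3/2, 0, 3/2, the continuity of s' gives the tridiagonal system
  2·m_0 + 8·m_1 + 2·m_2 = 6(Δ_1 - Δ_0) = -9
  2·m_1 + 8·m_2 + 2·m_3 = 6(Δ_2 - Δ_1) = 9
Clamped end conditions give two more equations: 2h_0·m_0 + h_0·m_1 = 6(Δ_0 - s'(2)) = 27 and h_2·m_2 + 2h_2·m_3 = 6(s'(8) - Δ_2) = -39.
Solving the tridiagonal system: m_0 = 137/15, m_1 = -143/30, m_2 = 163/30, m_3 = -187/15.
On [4, 6], s(x) = -3 + 41/30·(x - 4) - 143/60·(x - 4)² + 17/20·(x - 4)³.
With (x - 4) = 2/3: s(14/3) = -391/135.

-2.8963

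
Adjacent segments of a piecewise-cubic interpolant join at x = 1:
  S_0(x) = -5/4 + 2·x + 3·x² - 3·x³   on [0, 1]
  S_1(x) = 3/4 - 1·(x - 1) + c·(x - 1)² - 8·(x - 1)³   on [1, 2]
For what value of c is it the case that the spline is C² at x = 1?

-6

S_0''(x) = 6 - 18·x, so S_0''(1) = -12. On the right, S_1''(1) = 2c, so c = -6.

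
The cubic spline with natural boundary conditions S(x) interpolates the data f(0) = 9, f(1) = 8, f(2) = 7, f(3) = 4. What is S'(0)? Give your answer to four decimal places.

-1.1333

With M_i denoting the second derivative at x_i, h_i = 1, 1, 1, and Δ_i = (y_(i+1) − y_i)/h_i = -1, -1, -3:
  1·M_0 + 4·M_1 + 1·M_2 = 6(Δ_1 - Δ_0) = 0
  1·M_1 + 4·M_2 + 1·M_3 = 6(Δ_2 - Δ_1) = -12
Natural end conditions: M_0 = M_3 = 0.
Forward elimination and back-substitution give M_0 = 0, M_1 = 4/5, M_2 = -16/5, M_3 = 0.
On [0, 1], S'(x) = b_0 + 2c_0·x + 3d_0·x² with b_0 = Δ_0 - h_0(2M_0 + M_1)/6 = -17/15, c_0 = M_0/2 = 0, d_0 = (M_1 - M_0)/(6h_0) = 2/15. So S'(0) = -17/15.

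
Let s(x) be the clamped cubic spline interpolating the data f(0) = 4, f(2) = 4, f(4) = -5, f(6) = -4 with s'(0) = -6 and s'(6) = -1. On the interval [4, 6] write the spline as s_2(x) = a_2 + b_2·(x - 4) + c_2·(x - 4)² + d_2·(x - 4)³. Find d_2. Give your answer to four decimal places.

Let M_i = s''(x_i). Step sizes h_i = 2, 2, 2; slopes of the chords Δ_i = (y_(i+1) - y_i)/h_i = 0, -9/2, 1/2.
  2·M_0 + 8·M_1 + 2·M_2 = 6(Δ_1 - Δ_0) = -27
  2·M_1 + 8·M_2 + 2·M_3 = 6(Δ_2 - Δ_1) = 30
Clamped end conditions give two more equations: 2h_0·M_0 + h_0·M_1 = 6(Δ_0 - s'(0)) = 36 and h_2·M_2 + 2h_2·M_3 = 6(s'(6) - Δ_2) = -9.
Solving: M_0 = 199/15, M_1 = -128/15, M_2 = 221/30, M_3 = -89/15.
On [4, 6], with s_2(x) = a_2 + b_2·(x - 4) + c_2·(x - 4)² + d_2·(x - 4)³: c_2 = M_2/2 = 221/60, d_2 = (M_3 - M_2)/(6h_2) = -133/120, b_2 = Δ_2 - h_2(2M_2 + M_3)/6 = -73/30.

-1.1083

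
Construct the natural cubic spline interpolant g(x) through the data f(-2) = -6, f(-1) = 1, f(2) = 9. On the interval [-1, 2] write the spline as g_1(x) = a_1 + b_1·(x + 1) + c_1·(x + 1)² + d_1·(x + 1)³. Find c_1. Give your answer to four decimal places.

-1.6250

Let M_i = g''(x_i). Step sizes h_i = 1, 3; slopes of the chords Δ_i = (y_(i+1) - y_i)/h_i = 7, 8/3.
  1·M_0 + 8·M_1 + 3·M_2 = 6(Δ_1 - Δ_0) = -26
Natural end conditions: M_0 = M_2 = 0.
Forward elimination and back-substitution give M_0 = 0, M_1 = -13/4, M_2 = 0.
On [-1, 2], with g_1(x) = a_1 + b_1·(x + 1) + c_1·(x + 1)² + d_1·(x + 1)³: c_1 = M_1/2 = -13/8, d_1 = (M_2 - M_1)/(6h_1) = 13/72, b_1 = Δ_1 - h_1(2M_1 + M_2)/6 = 71/12.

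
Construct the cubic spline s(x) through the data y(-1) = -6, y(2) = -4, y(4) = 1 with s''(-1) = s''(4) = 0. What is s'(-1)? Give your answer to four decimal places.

0.1167

Put m_i = s'' at the i-th knot. Here h = (3, 2) and Δ = (2/3, 5/2), so the interior equations h_(i-1)·m_(i-1) + 2(h_(i-1)+h_i)·m_i + h_i·m_(i+1) = 6(Δ_i − Δ_(i-1)) read
  3·m_0 + 10·m_1 + 2·m_2 = 6(Δ_1 - Δ_0) = 11
Natural end conditions: m_0 = m_2 = 0.
Forward elimination and back-substitution give m_0 = 0, m_1 = 11/10, m_2 = 0.
On [-1, 2], s'(x) = b_0 + 2c_0·(x + 1) + 3d_0·(x + 1)² with b_0 = Δ_0 - h_0(2m_0 + m_1)/6 = 7/60, c_0 = m_0/2 = 0, d_0 = (m_1 - m_0)/(6h_0) = 11/180. So s'(-1) = 7/60.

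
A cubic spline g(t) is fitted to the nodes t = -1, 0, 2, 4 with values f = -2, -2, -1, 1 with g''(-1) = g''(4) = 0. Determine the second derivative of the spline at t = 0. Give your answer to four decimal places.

Write m_i for g''(x_i). With h_i = 1, 2, 2 and divided differences Δ_i = 0, 1/2, 1, the continuity of g' gives the tridiagonal system
  1·m_0 + 6·m_1 + 2·m_2 = 6(Δ_1 - Δ_0) = 3
  2·m_1 + 8·m_2 + 2·m_3 = 6(Δ_2 - Δ_1) = 3
Natural end conditions: m_0 = m_3 = 0.
Solving: m_0 = 0, m_1 = 9/22, m_2 = 3/11, m_3 = 0.

0.4091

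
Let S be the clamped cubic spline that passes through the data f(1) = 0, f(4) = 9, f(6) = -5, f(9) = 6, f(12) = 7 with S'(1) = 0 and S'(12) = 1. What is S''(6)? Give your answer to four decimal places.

Let σ_i = S''(x_i). Step sizes h_i = 3, 2, 3, 3; slopes of the chords Δ_i = (y_(i+1) - y_i)/h_i = 3, -7, 11/3, 1/3.
  3·σ_0 + 10·σ_1 + 2·σ_2 = 6(Δ_1 - Δ_0) = -60
  2·σ_1 + 10·σ_2 + 3·σ_3 = 6(Δ_2 - Δ_1) = 64
  3·σ_2 + 12·σ_3 + 3·σ_4 = 6(Δ_3 - Δ_2) = -20
Clamped end conditions give two more equations: 2h_0·σ_0 + h_0·σ_1 = 6(Δ_0 - S'(1)) = 18 and h_3·σ_3 + 2h_3·σ_4 = 6(S'(12) - Δ_3) = 4.
Solving the tridiagonal system: σ_0 = 354/43, σ_1 = -450/43, σ_2 = 429/43, σ_3 = -638/129, σ_4 = 135/43.

9.9767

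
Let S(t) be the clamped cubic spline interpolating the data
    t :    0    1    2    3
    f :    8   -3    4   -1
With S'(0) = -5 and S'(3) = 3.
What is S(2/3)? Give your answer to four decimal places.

-0.2123

With M_i denoting the second derivative at x_i, h_i = 1, 1, 1, and Δ_i = (y_(i+1) − y_i)/h_i = -11, 7, -5:
  1·M_0 + 4·M_1 + 1·M_2 = 6(Δ_1 - Δ_0) = 108
  1·M_1 + 4·M_2 + 1·M_3 = 6(Δ_2 - Δ_1) = -72
Clamped end conditions give two more equations: 2h_0·M_0 + h_0·M_1 = 6(Δ_0 - S'(0)) = -36 and h_2·M_2 + 2h_2·M_3 = 6(S'(3) - Δ_2) = 48.
Hence M_0 = -628/15, M_1 = 716/15, M_2 = -616/15, M_3 = 668/15.
On [0, 1], S(t) = 8 - 5·t - 314/15·t² + 224/15·t³.
With t = 2/3: S(2/3) = -86/405.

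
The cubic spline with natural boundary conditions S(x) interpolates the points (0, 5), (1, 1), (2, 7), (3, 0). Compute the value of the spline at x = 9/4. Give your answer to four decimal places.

6.6063

Put σ_i = S'' at the i-th knot. Here h = (1, 1, 1) and Δ = (-4, 6, -7), so the interior equations h_(i-1)·σ_(i-1) + 2(h_(i-1)+h_i)·σ_i + h_i·σ_(i+1) = 6(Δ_i − Δ_(i-1)) read
  1·σ_0 + 4·σ_1 + 1·σ_2 = 6(Δ_1 - Δ_0) = 60
  1·σ_1 + 4·σ_2 + 1·σ_3 = 6(Δ_2 - Δ_1) = -78
Natural end conditions: σ_0 = σ_3 = 0.
Hence σ_0 = 0, σ_1 = 106/5, σ_2 = -124/5, σ_3 = 0.
On [2, 3], S(x) = 7 + 19/15·(x - 2) - 62/5·(x - 2)² + 62/15·(x - 2)³.
With (x - 2) = 1/4: S(9/4) = 1057/160.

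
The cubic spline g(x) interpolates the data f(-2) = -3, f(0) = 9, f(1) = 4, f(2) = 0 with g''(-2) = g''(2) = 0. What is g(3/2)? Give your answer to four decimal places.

1.7228

Let m_i = g''(x_i). Step sizes h_i = 2, 1, 1; slopes of the chords Δ_i = (y_(i+1) - y_i)/h_i = 6, -5, -4.
  2·m_0 + 6·m_1 + 1·m_2 = 6(Δ_1 - Δ_0) = -66
  1·m_1 + 4·m_2 + 1·m_3 = 6(Δ_2 - Δ_1) = 6
Natural end conditions: m_0 = m_3 = 0.
Solving the tridiagonal system: m_0 = 0, m_1 = -270/23, m_2 = 102/23, m_3 = 0.
On [1, 2], g(x) = 4 - 126/23·(x - 1) + 51/23·(x - 1)² - 17/23·(x - 1)³.
With (x - 1) = 1/2: g(3/2) = 317/184.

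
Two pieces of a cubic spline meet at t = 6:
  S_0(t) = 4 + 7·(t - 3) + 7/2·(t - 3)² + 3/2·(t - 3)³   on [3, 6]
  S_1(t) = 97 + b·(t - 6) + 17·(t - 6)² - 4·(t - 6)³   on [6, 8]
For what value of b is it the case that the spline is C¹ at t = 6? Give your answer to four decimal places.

68.5000

S_0'(t) = 7 + 7·(t - 3) + 9/2·(t - 3)², so S_0'(6) = 137/2. On the right, S_1'(6) = b, so b = 137/2.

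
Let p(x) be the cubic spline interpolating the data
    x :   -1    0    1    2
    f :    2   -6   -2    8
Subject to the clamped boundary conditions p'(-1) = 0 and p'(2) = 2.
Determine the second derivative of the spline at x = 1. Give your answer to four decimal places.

With m_i denoting the second derivative at x_i, h_i = 1, 1, 1, and Δ_i = (y_(i+1) − y_i)/h_i = -8, 4, 10:
  1·m_0 + 4·m_1 + 1·m_2 = 6(Δ_1 - Δ_0) = 72
  1·m_1 + 4·m_2 + 1·m_3 = 6(Δ_2 - Δ_1) = 36
Clamped end conditions give two more equations: 2h_0·m_0 + h_0·m_1 = 6(Δ_0 - p'(-1)) = -48 and h_2·m_2 + 2h_2·m_3 = 6(p'(2) - Δ_2) = -48.
Hence m_0 = -544/15, m_1 = 368/15, m_2 = 152/15, m_3 = -436/15.

10.1333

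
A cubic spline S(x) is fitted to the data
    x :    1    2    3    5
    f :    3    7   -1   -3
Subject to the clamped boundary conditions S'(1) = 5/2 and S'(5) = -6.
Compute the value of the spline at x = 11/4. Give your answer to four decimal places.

1.1257

Put M_i = S'' at the i-th knot. Here h = (1, 1, 2) and Δ = (4, -8, -1), so the interior equations h_(i-1)·M_(i-1) + 2(h_(i-1)+h_i)·M_i + h_i·M_(i+1) = 6(Δ_i − Δ_(i-1)) read
  1·M_0 + 4·M_1 + 1·M_2 = 6(Δ_1 - Δ_0) = -72
  1·M_1 + 6·M_2 + 2·M_3 = 6(Δ_2 - Δ_1) = 42
Clamped end conditions give two more equations: 2h_0·M_0 + h_0·M_1 = 6(Δ_0 - S'(1)) = 9 and h_2·M_2 + 2h_2·M_3 = 6(S'(5) - Δ_2) = -30.
Solving: M_0 = 196/11, M_1 = -293/11, M_2 = 184/11, M_3 = -349/22.
On [2, 3], S(x) = 7 - 21/11·(x - 2) - 293/22·(x - 2)² + 159/22·(x - 2)³.
With (x - 2) = 3/4: S(11/4) = 1585/1408.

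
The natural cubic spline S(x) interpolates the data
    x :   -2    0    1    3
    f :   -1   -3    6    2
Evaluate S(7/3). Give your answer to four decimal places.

With M_i denoting the second derivative at x_i, h_i = 2, 1, 2, and Δ_i = (y_(i+1) − y_i)/h_i = -1, 9, -2:
  2·M_0 + 6·M_1 + 1·M_2 = 6(Δ_1 - Δ_0) = 60
  1·M_1 + 6·M_2 + 2·M_3 = 6(Δ_2 - Δ_1) = -66
Natural end conditions: M_0 = M_3 = 0.
Solving: M_0 = 0, M_1 = 426/35, M_2 = -456/35, M_3 = 0.
On [1, 3], S(x) = 6 + 234/35·(x - 1) - 228/35·(x - 1)² + 38/35·(x - 1)³.
With (x - 1) = 4/3: S(7/3) = 5582/945.

5.9069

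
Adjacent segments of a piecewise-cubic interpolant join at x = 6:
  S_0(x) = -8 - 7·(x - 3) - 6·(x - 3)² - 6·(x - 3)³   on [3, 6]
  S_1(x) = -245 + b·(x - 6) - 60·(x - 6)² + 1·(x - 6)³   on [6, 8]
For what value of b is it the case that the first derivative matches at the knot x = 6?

-205

S_0'(x) = -7 - 12·(x - 3) - 18·(x - 3)², so S_0'(6) = -205. On the right, S_1'(6) = b, so b = -205.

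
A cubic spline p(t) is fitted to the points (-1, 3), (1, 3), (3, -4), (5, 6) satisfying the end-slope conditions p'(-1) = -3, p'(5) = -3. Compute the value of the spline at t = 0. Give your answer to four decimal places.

2.8750

Put M_i = p'' at the i-th knot. Here h = (2, 2, 2) and Δ = (0, -7/2, 5), so the interior equations h_(i-1)·M_(i-1) + 2(h_(i-1)+h_i)·M_i + h_i·M_(i+1) = 6(Δ_i − Δ_(i-1)) read
  2·M_0 + 8·M_1 + 2·M_2 = 6(Δ_1 - Δ_0) = -21
  2·M_1 + 8·M_2 + 2·M_3 = 6(Δ_2 - Δ_1) = 51
Clamped end conditions give two more equations: 2h_0·M_0 + h_0·M_1 = 6(Δ_0 - p'(-1)) = 18 and h_2·M_2 + 2h_2·M_3 = 6(p'(5) - Δ_2) = -48.
Solving: M_0 = 17/2, M_1 = -8, M_2 = 13, M_3 = -37/2.
On [-1, 1], p(t) = 3 - 3·(t + 1) + 17/4·(t + 1)² - 11/8·(t + 1)³.
With (t + 1) = 1: p(0) = 23/8.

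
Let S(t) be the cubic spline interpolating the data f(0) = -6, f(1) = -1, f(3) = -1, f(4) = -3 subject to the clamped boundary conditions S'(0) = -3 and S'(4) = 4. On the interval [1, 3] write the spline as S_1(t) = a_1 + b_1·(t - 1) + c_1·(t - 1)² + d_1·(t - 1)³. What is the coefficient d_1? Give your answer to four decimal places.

0.5714

Put M_i = S'' at the i-th knot. Here h = (1, 2, 1) and Δ = (5, 0, -2), so the interior equations h_(i-1)·M_(i-1) + 2(h_(i-1)+h_i)·M_i + h_i·M_(i+1) = 6(Δ_i − Δ_(i-1)) read
  1·M_0 + 6·M_1 + 2·M_2 = 6(Δ_1 - Δ_0) = -30
  2·M_1 + 6·M_2 + 1·M_3 = 6(Δ_2 - Δ_1) = -12
Clamped end conditions give two more equations: 2h_0·M_0 + h_0·M_1 = 6(Δ_0 - S'(0)) = 48 and h_2·M_2 + 2h_2·M_3 = 6(S'(4) - Δ_2) = 36.
Solving: M_0 = 998/35, M_1 = -316/35, M_2 = -76/35, M_3 = 668/35.
On [1, 3], with S_1(t) = a_1 + b_1·(t - 1) + c_1·(t - 1)² + d_1·(t - 1)³: c_1 = M_1/2 = -158/35, d_1 = (M_2 - M_1)/(6h_1) = 4/7, b_1 = Δ_1 - h_1(2M_1 + M_2)/6 = 236/35.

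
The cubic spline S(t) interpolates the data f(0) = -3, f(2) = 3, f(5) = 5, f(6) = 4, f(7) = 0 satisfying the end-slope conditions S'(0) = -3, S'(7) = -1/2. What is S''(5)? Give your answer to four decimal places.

Let M_i = S''(x_i). Step sizes h_i = 2, 3, 1, 1; slopes of the chords Δ_i = (y_(i+1) - y_i)/h_i = 3, 2/3, -1, -4.
  2·M_0 + 10·M_1 + 3·M_2 = 6(Δ_1 - Δ_0) = -14
  3·M_1 + 8·M_2 + 1·M_3 = 6(Δ_2 - Δ_1) = -10
  1·M_2 + 4·M_3 + 1·M_4 = 6(Δ_3 - Δ_2) = -18
Clamped end conditions give two more equations: 2h_0·M_0 + h_0·M_1 = 6(Δ_0 - S'(0)) = 36 and h_3·M_3 + 2h_3·M_4 = 6(S'(7) - Δ_3) = 21.
Solving: M_0 = 3101/282, M_1 = -563/141, M_2 = 185/141, M_3 = -1201/141, M_4 = 2081/141.

1.3121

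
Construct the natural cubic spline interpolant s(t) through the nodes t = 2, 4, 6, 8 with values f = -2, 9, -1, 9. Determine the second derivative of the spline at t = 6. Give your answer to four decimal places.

10.1000

With m_i denoting the second derivative at x_i, h_i = 2, 2, 2, and Δ_i = (y_(i+1) − y_i)/h_i = 11/2, -5, 5:
  2·m_0 + 8·m_1 + 2·m_2 = 6(Δ_1 - Δ_0) = -63
  2·m_1 + 8·m_2 + 2·m_3 = 6(Δ_2 - Δ_1) = 60
Natural end conditions: m_0 = m_3 = 0.
Hence m_0 = 0, m_1 = -52/5, m_2 = 101/10, m_3 = 0.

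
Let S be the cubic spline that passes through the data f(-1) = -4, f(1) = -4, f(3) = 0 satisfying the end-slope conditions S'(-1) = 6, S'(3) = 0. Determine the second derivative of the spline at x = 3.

Put M_i = S'' at the i-th knot. Here h = (2, 2) and Δ = (0, 2), so the interior equations h_(i-1)·M_(i-1) + 2(h_(i-1)+h_i)·M_i + h_i·M_(i+1) = 6(Δ_i − Δ_(i-1)) read
  2·M_0 + 8·M_1 + 2·M_2 = 6(Δ_1 - Δ_0) = 12
Clamped end conditions give two more equations: 2h_0·M_0 + h_0·M_1 = 6(Δ_0 - S'(-1)) = -36 and h_1·M_1 + 2h_1·M_2 = 6(S'(3) - Δ_1) = -12.
Hence M_0 = -12, M_1 = 6, M_2 = -6.

-6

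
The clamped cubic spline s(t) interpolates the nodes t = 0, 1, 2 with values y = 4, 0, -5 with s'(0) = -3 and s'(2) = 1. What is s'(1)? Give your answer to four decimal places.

Put M_i = s'' at the i-th knot. Here h = (1, 1) and Δ = (-4, -5), so the interior equations h_(i-1)·M_(i-1) + 2(h_(i-1)+h_i)·M_i + h_i·M_(i+1) = 6(Δ_i − Δ_(i-1)) read
  1·M_0 + 4·M_1 + 1·M_2 = 6(Δ_1 - Δ_0) = -6
Clamped end conditions give two more equations: 2h_0·M_0 + h_0·M_1 = 6(Δ_0 - s'(0)) = -6 and h_1·M_1 + 2h_1·M_2 = 6(s'(2) - Δ_1) = 36.
Hence M_0 = 1/2, M_1 = -7, M_2 = 43/2.
On [1, 2], s'(t) = b_1 + 2c_1·(t - 1) + 3d_1·(t - 1)² with b_1 = Δ_1 - h_1(2M_1 + M_2)/6 = -25/4, c_1 = M_1/2 = -7/2, d_1 = (M_2 - M_1)/(6h_1) = 19/4. So s'(1) = -25/4.

-6.2500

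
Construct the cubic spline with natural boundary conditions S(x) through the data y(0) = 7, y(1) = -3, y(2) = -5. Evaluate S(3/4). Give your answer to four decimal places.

Let M_i = S''(x_i). Step sizes h_i = 1, 1; slopes of the chords Δ_i = (y_(i+1) - y_i)/h_i = -10, -2.
  1·M_0 + 4·M_1 + 1·M_2 = 6(Δ_1 - Δ_0) = 48
Natural end conditions: M_0 = M_2 = 0.
Hence M_0 = 0, M_1 = 12, M_2 = 0.
On [0, 1], S(x) = 7 - 12·x + 0·x² + 2·x³.
With x = 3/4: S(3/4) = -37/32.

-1.1563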